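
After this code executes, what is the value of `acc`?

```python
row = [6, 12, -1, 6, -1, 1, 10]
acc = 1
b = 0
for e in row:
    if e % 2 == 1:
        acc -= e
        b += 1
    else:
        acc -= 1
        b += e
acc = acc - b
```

-39

e=6: not odd, acc = 1-1 = 0; b=6
e=12: not odd, acc = 0-1 = -1; b=18
e=-1: odd, acc = (-1)-(-1) = 0; b=19
e=6: not odd, acc = 0-1 = -1; b=25
e=-1: odd, acc = (-1)-(-1) = 0; b=26
e=1: odd, acc = 0-1 = -1; b=27
e=10: not odd, acc = (-1)-1 = -2; b=37
acc-b = (-2)-37 = -39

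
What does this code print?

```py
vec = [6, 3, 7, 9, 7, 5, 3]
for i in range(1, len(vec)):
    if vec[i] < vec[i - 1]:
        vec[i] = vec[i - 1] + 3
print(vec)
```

[6, 9, 12, 15, 18, 21, 24]

i=1: 3<6, vec[1] = 6+3 = 9 → [6, 9, 7, 9, 7, 5, 3]
i=2: 7<9, vec[2] = 9+3 = 12 → [6, 9, 12, 9, 7, 5, 3]
i=3: 9<12, vec[3] = 12+3 = 15 → [6, 9, 12, 15, 7, 5, 3]
i=4: 7<15, vec[4] = 15+3 = 18 → [6, 9, 12, 15, 18, 5, 3]
i=5: 5<18, vec[5] = 18+3 = 21 → [6, 9, 12, 15, 18, 21, 3]
i=6: 3<21, vec[6] = 21+3 = 24 → [6, 9, 12, 15, 18, 21, 24]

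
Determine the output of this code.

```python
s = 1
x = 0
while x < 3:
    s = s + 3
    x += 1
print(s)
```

x=0: s = 1+3 = 4
x=1: s = 4+3 = 7
x=2: s = 7+3 = 10

10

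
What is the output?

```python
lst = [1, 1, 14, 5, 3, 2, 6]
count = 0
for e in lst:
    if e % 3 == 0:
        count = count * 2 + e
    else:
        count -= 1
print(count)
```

e=1: not %3==0, count = 0-1 = -1
e=1: not %3==0, count = (-1)-1 = -2
e=14: not %3==0, count = (-2)-1 = -3
e=5: not %3==0, count = (-3)-1 = -4
e=3: %3==0, count = (-4)*2+3 = -5
e=2: not %3==0, count = (-5)-1 = -6
e=6: %3==0, count = (-6)*2+6 = -6

-6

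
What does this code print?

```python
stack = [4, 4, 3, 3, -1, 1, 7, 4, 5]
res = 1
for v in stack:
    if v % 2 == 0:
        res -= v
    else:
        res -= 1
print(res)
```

-17

v=4: even, res = 1-4 = -3
v=4: even, res = (-3)-4 = -7
v=3: not even, res = (-7)-1 = -8
v=3: not even, res = (-8)-1 = -9
v=-1: not even, res = (-9)-1 = -10
v=1: not even, res = (-10)-1 = -11
v=7: not even, res = (-11)-1 = -12
v=4: even, res = (-12)-4 = -16
v=5: not even, res = (-16)-1 = -17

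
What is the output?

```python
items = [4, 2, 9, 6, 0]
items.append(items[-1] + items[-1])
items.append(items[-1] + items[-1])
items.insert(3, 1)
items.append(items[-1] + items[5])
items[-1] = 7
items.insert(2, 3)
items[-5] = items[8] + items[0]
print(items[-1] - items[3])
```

-2

append items[-1]+items[-1] = 0+0 = 0 → [4, 2, 9, 6, 0, 0]
append items[-1]+items[-1] = 0+0 = 0 → [4, 2, 9, 6, 0, 0, 0]
insert 1 at 3 → [4, 2, 9, 1, 6, 0, 0, 0]
append items[-1]+items[5] = 0+0 = 0 → [4, 2, 9, 1, 6, 0, 0, 0, 0]
items[-1] = 7 → [4, 2, 9, 1, 6, 0, 0, 0, 7]
insert 3 at 2 → [4, 2, 3, 9, 1, 6, 0, 0, 0, 7]
items[-5] = items[8]+items[0] = 0+4 = 4 → [4, 2, 3, 9, 1, 4, 0, 0, 0, 7]
items[-1]-items[3] = 7-9 = -2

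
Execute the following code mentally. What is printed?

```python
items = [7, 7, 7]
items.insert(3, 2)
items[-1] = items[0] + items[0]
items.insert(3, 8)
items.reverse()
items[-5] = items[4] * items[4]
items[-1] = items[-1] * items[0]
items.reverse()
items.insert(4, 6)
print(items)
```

insert 2 at 3 → [7, 7, 7, 2]
items[-1] = items[0]+items[0] = 7+7 = 14 → [7, 7, 7, 14]
insert 8 at 3 → [7, 7, 7, 8, 14]
reverse → [14, 8, 7, 7, 7]
items[-5] = items[4]*items[4] = 7*7 = 49 → [49, 8, 7, 7, 7]
items[-1] = items[-1]*items[0] = 7*49 = 343 → [49, 8, 7, 7, 343]
reverse → [343, 7, 7, 8, 49]
insert 6 at 4 → [343, 7, 7, 8, 6, 49]

[343, 7, 7, 8, 6, 49]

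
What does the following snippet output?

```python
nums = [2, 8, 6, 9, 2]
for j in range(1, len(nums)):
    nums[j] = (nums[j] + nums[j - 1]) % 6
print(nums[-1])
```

j=1: nums[1] = (8+2)%6 = 4 → [2, 4, 6, 9, 2]
j=2: nums[2] = (6+4)%6 = 4 → [2, 4, 4, 9, 2]
j=3: nums[3] = (9+4)%6 = 1 → [2, 4, 4, 1, 2]
j=4: nums[4] = (2+1)%6 = 3 → [2, 4, 4, 1, 3]

3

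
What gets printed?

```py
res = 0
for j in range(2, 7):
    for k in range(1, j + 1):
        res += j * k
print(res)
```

j=2,k=1: res = 0+2 = 2
j=2,k=2: res = 2+4 = 6
j=3,k=1: res = 6+3 = 9
j=3,k=2: res = 9+6 = 15
j=3,k=3: res = 15+9 = 24
j=4,k=1: res = 24+4 = 28
j=4,k=2: res = 28+8 = 36
j=4,k=3: res = 36+12 = 48
j=4,k=4: res = 48+16 = 64
j=5,k=1: res = 64+5 = 69
j=5,k=2: res = 69+10 = 79
j=5,k=3: res = 79+15 = 94
j=5,k=4: res = 94+20 = 114
j=5,k=5: res = 114+25 = 139
j=6,k=1: res = 139+6 = 145
j=6,k=2: res = 145+12 = 157
j=6,k=3: res = 157+18 = 175
j=6,k=4: res = 175+24 = 199
j=6,k=5: res = 199+30 = 229
j=6,k=6: res = 229+36 = 265

265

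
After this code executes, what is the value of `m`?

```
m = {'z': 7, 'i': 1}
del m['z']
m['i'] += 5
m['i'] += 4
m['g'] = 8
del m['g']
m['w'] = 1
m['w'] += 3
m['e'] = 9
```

{'i': 10, 'w': 4, 'e': 9}

del 'z' → {'i': 1}
m['i'] = 1+5 = 6 → {'i': 6}
m['i'] = 6+4 = 10 → {'i': 10}
m['g'] = 8 → {'i': 10, 'g': 8}
del 'g' → {'i': 10}
m['w'] = 1 → {'i': 10, 'w': 1}
m['w'] = 1+3 = 4 → {'i': 10, 'w': 4}
m['e'] = 9 → {'i': 10, 'w': 4, 'e': 9}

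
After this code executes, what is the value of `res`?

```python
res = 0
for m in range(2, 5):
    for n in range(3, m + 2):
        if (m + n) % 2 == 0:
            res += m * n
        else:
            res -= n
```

m=2,n=3: odd sum, res = 0-3 = -3
m=3,n=3: even sum, res = (-3)+9 = 6
m=3,n=4: odd sum, res = 6-4 = 2
m=4,n=3: odd sum, res = 2-3 = -1
m=4,n=4: even sum, res = (-1)+16 = 15
m=4,n=5: odd sum, res = 15-5 = 10

10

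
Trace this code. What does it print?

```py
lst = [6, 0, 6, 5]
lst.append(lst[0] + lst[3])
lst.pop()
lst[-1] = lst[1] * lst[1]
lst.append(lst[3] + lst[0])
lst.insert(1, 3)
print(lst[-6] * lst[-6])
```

36

append lst[0]+lst[3] = 6+5 = 11 → [6, 0, 6, 5, 11]
pop() removes 11 → [6, 0, 6, 5]
lst[-1] = lst[1]*lst[1] = 0*0 = 0 → [6, 0, 6, 0]
append lst[3]+lst[0] = 0+6 = 6 → [6, 0, 6, 0, 6]
insert 3 at 1 → [6, 3, 0, 6, 0, 6]
lst[-6]*lst[-6] = 6*6 = 36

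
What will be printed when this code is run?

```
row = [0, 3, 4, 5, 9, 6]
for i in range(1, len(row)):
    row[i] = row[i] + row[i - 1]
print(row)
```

[0, 3, 7, 12, 21, 27]

i=1: row[1] = 3+0 = 3 → [0, 3, 4, 5, 9, 6]
i=2: row[2] = 4+3 = 7 → [0, 3, 7, 5, 9, 6]
i=3: row[3] = 5+7 = 12 → [0, 3, 7, 12, 9, 6]
i=4: row[4] = 9+12 = 21 → [0, 3, 7, 12, 21, 6]
i=5: row[5] = 6+21 = 27 → [0, 3, 7, 12, 21, 27]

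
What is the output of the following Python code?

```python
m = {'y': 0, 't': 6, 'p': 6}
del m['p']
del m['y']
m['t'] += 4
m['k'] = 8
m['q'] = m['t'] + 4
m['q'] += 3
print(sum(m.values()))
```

del 'p' → {'y': 0, 't': 6}
del 'y' → {'t': 6}
m['t'] = 6+4 = 10 → {'t': 10}
m['k'] = 8 → {'t': 10, 'k': 8}
m['q'] = m['t']+4 = 14 → {'t': 10, 'k': 8, 'q': 14}
m['q'] = 14+3 = 17 → {'t': 10, 'k': 8, 'q': 17}
sum of values = 35

35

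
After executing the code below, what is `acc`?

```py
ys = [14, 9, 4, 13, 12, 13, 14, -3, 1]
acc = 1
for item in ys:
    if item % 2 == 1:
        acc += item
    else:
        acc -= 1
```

30

item=14: not odd, acc = 1-1 = 0
item=9: odd, acc = 0+9 = 9
item=4: not odd, acc = 9-1 = 8
item=13: odd, acc = 8+13 = 21
item=12: not odd, acc = 21-1 = 20
item=13: odd, acc = 20+13 = 33
item=14: not odd, acc = 33-1 = 32
item=-3: odd, acc = 32+(-3) = 29
item=1: odd, acc = 29+1 = 30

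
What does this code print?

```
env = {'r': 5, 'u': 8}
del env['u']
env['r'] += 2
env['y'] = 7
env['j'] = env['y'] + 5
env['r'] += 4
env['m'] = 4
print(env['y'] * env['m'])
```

28

del 'u' → {'r': 5}
env['r'] = 5+2 = 7 → {'r': 7}
env['y'] = 7 → {'r': 7, 'y': 7}
env['j'] = env['y']+5 = 12 → {'r': 7, 'y': 7, 'j': 12}
env['r'] = 7+4 = 11 → {'r': 11, 'y': 7, 'j': 12}
env['m'] = 4 → {'r': 11, 'y': 7, 'j': 12, 'm': 4}
env['y']*env['m'] = 7*4 = 28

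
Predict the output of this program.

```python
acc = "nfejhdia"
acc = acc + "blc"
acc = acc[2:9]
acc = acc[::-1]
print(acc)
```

baidhje

+ 'blc' → 'nfejhdiablc'
slice [2:9] → 'ejhdiab'
reverse → 'baidhje'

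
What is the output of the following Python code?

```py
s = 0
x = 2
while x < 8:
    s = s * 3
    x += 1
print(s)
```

x=2: s = 0*3 = 0
x=3: s = 0*3 = 0
x=4: s = 0*3 = 0
x=5: s = 0*3 = 0
x=6: s = 0*3 = 0
x=7: s = 0*3 = 0

0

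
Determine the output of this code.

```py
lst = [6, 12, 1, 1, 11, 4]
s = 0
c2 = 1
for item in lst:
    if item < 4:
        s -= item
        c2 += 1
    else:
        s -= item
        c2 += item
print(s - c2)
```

item=6: not <4, s = 0-6 = -6; c2=7
item=12: not <4, s = (-6)-12 = -18; c2=19
item=1: <4, s = (-18)-1 = -19; c2=20
item=1: <4, s = (-19)-1 = -20; c2=21
item=11: not <4, s = (-20)-11 = -31; c2=32
item=4: not <4, s = (-31)-4 = -35; c2=36
s-c2 = (-35)-36 = -71

-71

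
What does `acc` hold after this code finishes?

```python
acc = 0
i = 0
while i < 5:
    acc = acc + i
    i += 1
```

i=0: acc = 0+0 = 0
i=1: acc = 0+1 = 1
i=2: acc = 1+2 = 3
i=3: acc = 3+3 = 6
i=4: acc = 6+4 = 10

10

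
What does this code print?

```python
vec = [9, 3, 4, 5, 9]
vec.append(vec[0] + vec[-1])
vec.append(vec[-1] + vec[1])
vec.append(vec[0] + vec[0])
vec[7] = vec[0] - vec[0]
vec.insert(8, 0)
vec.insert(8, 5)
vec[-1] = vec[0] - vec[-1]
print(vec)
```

[9, 3, 4, 5, 9, 18, 21, 0, 5, 9]

append vec[0]+vec[-1] = 9+9 = 18 → [9, 3, 4, 5, 9, 18]
append vec[-1]+vec[1] = 18+3 = 21 → [9, 3, 4, 5, 9, 18, 21]
append vec[0]+vec[0] = 9+9 = 18 → [9, 3, 4, 5, 9, 18, 21, 18]
vec[7] = vec[0]-vec[0] = 9-9 = 0 → [9, 3, 4, 5, 9, 18, 21, 0]
insert 0 at 8 → [9, 3, 4, 5, 9, 18, 21, 0, 0]
insert 5 at 8 → [9, 3, 4, 5, 9, 18, 21, 0, 5, 0]
vec[-1] = vec[0]-vec[-1] = 9-0 = 9 → [9, 3, 4, 5, 9, 18, 21, 0, 5, 9]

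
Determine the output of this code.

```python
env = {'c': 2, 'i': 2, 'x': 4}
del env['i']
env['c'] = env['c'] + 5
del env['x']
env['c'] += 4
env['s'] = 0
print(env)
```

del 'i' → {'c': 2, 'x': 4}
env['c'] = env['c']+5 = 7 → {'c': 7, 'x': 4}
del 'x' → {'c': 7}
env['c'] = 7+4 = 11 → {'c': 11}
env['s'] = 0 → {'c': 11, 's': 0}

{'c': 11, 's': 0}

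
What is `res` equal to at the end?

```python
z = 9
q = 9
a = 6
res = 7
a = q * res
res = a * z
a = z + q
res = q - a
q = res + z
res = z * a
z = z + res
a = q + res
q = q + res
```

162

a = 9*7 = 63
res = 63*9 = 567
a = 9+9 = 18
res = 9-18 = -9
q = (-9)+9 = 0
res = 9*18 = 162
z = 9+162 = 171
a = 0+162 = 162
q = 0+162 = 162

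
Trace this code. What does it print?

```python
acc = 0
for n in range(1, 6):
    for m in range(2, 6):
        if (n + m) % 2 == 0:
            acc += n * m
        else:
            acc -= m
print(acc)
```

74

n=1,m=2: odd sum, acc = 0-2 = -2
n=1,m=3: even sum, acc = (-2)+3 = 1
n=1,m=4: odd sum, acc = 1-4 = -3
n=1,m=5: even sum, acc = (-3)+5 = 2
n=2,m=2: even sum, acc = 2+4 = 6
n=2,m=3: odd sum, acc = 6-3 = 3
n=2,m=4: even sum, acc = 3+8 = 11
n=2,m=5: odd sum, acc = 11-5 = 6
n=3,m=2: odd sum, acc = 6-2 = 4
n=3,m=3: even sum, acc = 4+9 = 13
n=3,m=4: odd sum, acc = 13-4 = 9
n=3,m=5: even sum, acc = 9+15 = 24
n=4,m=2: even sum, acc = 24+8 = 32
n=4,m=3: odd sum, acc = 32-3 = 29
n=4,m=4: even sum, acc = 29+16 = 45
n=4,m=5: odd sum, acc = 45-5 = 40
n=5,m=2: odd sum, acc = 40-2 = 38
n=5,m=3: even sum, acc = 38+15 = 53
n=5,m=4: odd sum, acc = 53-4 = 49
n=5,m=5: even sum, acc = 49+25 = 74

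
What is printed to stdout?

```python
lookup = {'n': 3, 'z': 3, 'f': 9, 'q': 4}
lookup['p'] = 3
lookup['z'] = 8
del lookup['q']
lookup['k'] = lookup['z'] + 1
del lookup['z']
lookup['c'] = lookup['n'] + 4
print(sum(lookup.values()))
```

lookup['p'] = 3 → {'n': 3, 'z': 3, 'f': 9, 'q': 4, 'p': 3}
lookup['z'] = 8 → {'n': 3, 'z': 8, 'f': 9, 'q': 4, 'p': 3}
del 'q' → {'n': 3, 'z': 8, 'f': 9, 'p': 3}
lookup['k'] = lookup['z']+1 = 9 → {'n': 3, 'z': 8, 'f': 9, 'p': 3, 'k': 9}
del 'z' → {'n': 3, 'f': 9, 'p': 3, 'k': 9}
lookup['c'] = lookup['n']+4 = 7 → {'n': 3, 'f': 9, 'p': 3, 'k': 9, 'c': 7}
sum of values = 31

31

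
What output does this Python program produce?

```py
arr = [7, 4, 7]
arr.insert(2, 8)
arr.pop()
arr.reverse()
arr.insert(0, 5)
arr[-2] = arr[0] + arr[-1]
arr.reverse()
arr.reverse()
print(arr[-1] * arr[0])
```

35

insert 8 at 2 → [7, 4, 8, 7]
pop() removes 7 → [7, 4, 8]
reverse → [8, 4, 7]
insert 5 at 0 → [5, 8, 4, 7]
arr[-2] = arr[0]+arr[-1] = 5+7 = 12 → [5, 8, 12, 7]
reverse → [7, 12, 8, 5]
reverse → [5, 8, 12, 7]
arr[-1]*arr[0] = 7*5 = 35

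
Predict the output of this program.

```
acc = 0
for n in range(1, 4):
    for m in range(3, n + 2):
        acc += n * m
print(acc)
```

n=2,m=3: acc = 0+6 = 6
n=3,m=3: acc = 6+9 = 15
n=3,m=4: acc = 15+12 = 27

27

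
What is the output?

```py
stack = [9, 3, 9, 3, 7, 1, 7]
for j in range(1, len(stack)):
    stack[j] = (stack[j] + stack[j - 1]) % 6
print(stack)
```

j=1: stack[1] = (3+9)%6 = 0 → [9, 0, 9, 3, 7, 1, 7]
j=2: stack[2] = (9+0)%6 = 3 → [9, 0, 3, 3, 7, 1, 7]
j=3: stack[3] = (3+3)%6 = 0 → [9, 0, 3, 0, 7, 1, 7]
j=4: stack[4] = (7+0)%6 = 1 → [9, 0, 3, 0, 1, 1, 7]
j=5: stack[5] = (1+1)%6 = 2 → [9, 0, 3, 0, 1, 2, 7]
j=6: stack[6] = (7+2)%6 = 3 → [9, 0, 3, 0, 1, 2, 3]

[9, 0, 3, 0, 1, 2, 3]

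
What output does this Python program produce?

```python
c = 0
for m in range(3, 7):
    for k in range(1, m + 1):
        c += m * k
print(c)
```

259

m=3,k=1: c = 0+3 = 3
m=3,k=2: c = 3+6 = 9
m=3,k=3: c = 9+9 = 18
m=4,k=1: c = 18+4 = 22
m=4,k=2: c = 22+8 = 30
m=4,k=3: c = 30+12 = 42
m=4,k=4: c = 42+16 = 58
m=5,k=1: c = 58+5 = 63
m=5,k=2: c = 63+10 = 73
m=5,k=3: c = 73+15 = 88
m=5,k=4: c = 88+20 = 108
m=5,k=5: c = 108+25 = 133
m=6,k=1: c = 133+6 = 139
m=6,k=2: c = 139+12 = 151
m=6,k=3: c = 151+18 = 169
m=6,k=4: c = 169+24 = 193
m=6,k=5: c = 193+30 = 223
m=6,k=6: c = 223+36 = 259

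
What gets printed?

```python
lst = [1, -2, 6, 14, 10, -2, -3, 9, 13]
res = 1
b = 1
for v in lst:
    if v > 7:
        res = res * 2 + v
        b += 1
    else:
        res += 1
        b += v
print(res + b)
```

260

v=1: not >7, res = 1+1 = 2; b=2
v=-2: not >7, res = 2+1 = 3; b=0
v=6: not >7, res = 3+1 = 4; b=6
v=14: >7, res = 4*2+14 = 22; b=7
v=10: >7, res = 22*2+10 = 54; b=8
v=-2: not >7, res = 54+1 = 55; b=6
v=-3: not >7, res = 55+1 = 56; b=3
v=9: >7, res = 56*2+9 = 121; b=4
v=13: >7, res = 121*2+13 = 255; b=5
res+b = 255+5 = 260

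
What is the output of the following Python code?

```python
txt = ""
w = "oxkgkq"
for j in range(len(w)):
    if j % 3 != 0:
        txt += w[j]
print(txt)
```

xkkq

j=0: skip
j=1: add 'x' → 'x'
j=2: add 'k' → 'xk'
j=3: skip
j=4: add 'k' → 'xkk'
j=5: add 'q' → 'xkkq'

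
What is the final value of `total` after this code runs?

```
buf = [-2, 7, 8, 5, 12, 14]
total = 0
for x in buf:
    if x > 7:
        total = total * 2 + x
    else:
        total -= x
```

10

x=-2: not >7, total = 0-(-2) = 2
x=7: not >7, total = 2-7 = -5
x=8: >7, total = (-5)*2+8 = -2
x=5: not >7, total = (-2)-5 = -7
x=12: >7, total = (-7)*2+12 = -2
x=14: >7, total = (-2)*2+14 = 10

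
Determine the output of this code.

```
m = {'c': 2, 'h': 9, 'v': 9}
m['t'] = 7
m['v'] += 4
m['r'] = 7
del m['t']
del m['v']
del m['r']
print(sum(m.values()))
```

m['t'] = 7 → {'c': 2, 'h': 9, 'v': 9, 't': 7}
m['v'] = 9+4 = 13 → {'c': 2, 'h': 9, 'v': 13, 't': 7}
m['r'] = 7 → {'c': 2, 'h': 9, 'v': 13, 't': 7, 'r': 7}
del 't' → {'c': 2, 'h': 9, 'v': 13, 'r': 7}
del 'v' → {'c': 2, 'h': 9, 'r': 7}
del 'r' → {'c': 2, 'h': 9}
sum of values = 11

11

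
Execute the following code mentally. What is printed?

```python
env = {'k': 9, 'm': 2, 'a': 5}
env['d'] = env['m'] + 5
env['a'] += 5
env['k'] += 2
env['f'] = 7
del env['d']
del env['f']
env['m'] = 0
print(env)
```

{'k': 11, 'm': 0, 'a': 10}

env['d'] = env['m']+5 = 7 → {'k': 9, 'm': 2, 'a': 5, 'd': 7}
env['a'] = 5+5 = 10 → {'k': 9, 'm': 2, 'a': 10, 'd': 7}
env['k'] = 9+2 = 11 → {'k': 11, 'm': 2, 'a': 10, 'd': 7}
env['f'] = 7 → {'k': 11, 'm': 2, 'a': 10, 'd': 7, 'f': 7}
del 'd' → {'k': 11, 'm': 2, 'a': 10, 'f': 7}
del 'f' → {'k': 11, 'm': 2, 'a': 10}
env['m'] = 0 → {'k': 11, 'm': 0, 'a': 10}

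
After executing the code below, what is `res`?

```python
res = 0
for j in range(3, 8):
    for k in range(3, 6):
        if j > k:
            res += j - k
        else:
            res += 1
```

j=3,k=3: not 3>3, res = 0+1 = 1
j=3,k=4: not 3>4, res = 1+1 = 2
j=3,k=5: not 3>5, res = 2+1 = 3
j=4,k=3: 4>3, res = 3+1 = 4
j=4,k=4: not 4>4, res = 4+1 = 5
j=4,k=5: not 4>5, res = 5+1 = 6
j=5,k=3: 5>3, res = 6+2 = 8
j=5,k=4: 5>4, res = 8+1 = 9
j=5,k=5: not 5>5, res = 9+1 = 10
j=6,k=3: 6>3, res = 10+3 = 13
j=6,k=4: 6>4, res = 13+2 = 15
j=6,k=5: 6>5, res = 15+1 = 16
j=7,k=3: 7>3, res = 16+4 = 20
j=7,k=4: 7>4, res = 20+3 = 23
j=7,k=5: 7>5, res = 23+2 = 25

25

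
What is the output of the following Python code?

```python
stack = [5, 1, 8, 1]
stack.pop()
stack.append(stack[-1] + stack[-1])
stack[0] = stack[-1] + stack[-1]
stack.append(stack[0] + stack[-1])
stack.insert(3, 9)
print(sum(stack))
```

114

pop() removes 1 → [5, 1, 8]
append stack[-1]+stack[-1] = 8+8 = 16 → [5, 1, 8, 16]
stack[0] = stack[-1]+stack[-1] = 16+16 = 32 → [32, 1, 8, 16]
append stack[0]+stack[-1] = 32+16 = 48 → [32, 1, 8, 16, 48]
insert 9 at 3 → [32, 1, 8, 9, 16, 48]
sum = 114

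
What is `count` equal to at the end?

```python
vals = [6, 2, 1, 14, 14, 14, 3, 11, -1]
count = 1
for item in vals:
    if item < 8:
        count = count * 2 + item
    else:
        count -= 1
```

item=6: <8, count = 1*2+6 = 8
item=2: <8, count = 8*2+2 = 18
item=1: <8, count = 18*2+1 = 37
item=14: not <8, count = 37-1 = 36
item=14: not <8, count = 36-1 = 35
item=14: not <8, count = 35-1 = 34
item=3: <8, count = 34*2+3 = 71
item=11: not <8, count = 71-1 = 70
item=-1: <8, count = 70*2+(-1) = 139

139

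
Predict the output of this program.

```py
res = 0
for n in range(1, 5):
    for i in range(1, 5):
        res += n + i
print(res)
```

80

n=1,i=1: res = 0+2 = 2
n=1,i=2: res = 2+3 = 5
n=1,i=3: res = 5+4 = 9
n=1,i=4: res = 9+5 = 14
n=2,i=1: res = 14+3 = 17
n=2,i=2: res = 17+4 = 21
n=2,i=3: res = 21+5 = 26
n=2,i=4: res = 26+6 = 32
n=3,i=1: res = 32+4 = 36
n=3,i=2: res = 36+5 = 41
n=3,i=3: res = 41+6 = 47
n=3,i=4: res = 47+7 = 54
n=4,i=1: res = 54+5 = 59
n=4,i=2: res = 59+6 = 65
n=4,i=3: res = 65+7 = 72
n=4,i=4: res = 72+8 = 80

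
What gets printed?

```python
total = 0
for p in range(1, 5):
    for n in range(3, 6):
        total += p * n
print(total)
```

p=1,n=3: total = 0+3 = 3
p=1,n=4: total = 3+4 = 7
p=1,n=5: total = 7+5 = 12
p=2,n=3: total = 12+6 = 18
p=2,n=4: total = 18+8 = 26
p=2,n=5: total = 26+10 = 36
p=3,n=3: total = 36+9 = 45
p=3,n=4: total = 45+12 = 57
p=3,n=5: total = 57+15 = 72
p=4,n=3: total = 72+12 = 84
p=4,n=4: total = 84+16 = 100
p=4,n=5: total = 100+20 = 120

120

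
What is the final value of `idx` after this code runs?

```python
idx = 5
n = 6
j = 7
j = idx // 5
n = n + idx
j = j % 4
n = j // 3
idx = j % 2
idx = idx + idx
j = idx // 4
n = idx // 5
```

2

j = 5//5 = 1
n = 6+5 = 11
j = 1%4 = 1
n = 1//3 = 0
idx = 1%2 = 1
idx = 1+1 = 2
j = 2//4 = 0
n = 2//5 = 0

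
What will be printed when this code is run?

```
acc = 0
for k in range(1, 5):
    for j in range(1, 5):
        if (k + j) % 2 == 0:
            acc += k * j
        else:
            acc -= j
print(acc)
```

k=1,j=1: even sum, acc = 0+1 = 1
k=1,j=2: odd sum, acc = 1-2 = -1
k=1,j=3: even sum, acc = (-1)+3 = 2
k=1,j=4: odd sum, acc = 2-4 = -2
k=2,j=1: odd sum, acc = (-2)-1 = -3
k=2,j=2: even sum, acc = (-3)+4 = 1
k=2,j=3: odd sum, acc = 1-3 = -2
k=2,j=4: even sum, acc = (-2)+8 = 6
k=3,j=1: even sum, acc = 6+3 = 9
k=3,j=2: odd sum, acc = 9-2 = 7
k=3,j=3: even sum, acc = 7+9 = 16
k=3,j=4: odd sum, acc = 16-4 = 12
k=4,j=1: odd sum, acc = 12-1 = 11
k=4,j=2: even sum, acc = 11+8 = 19
k=4,j=3: odd sum, acc = 19-3 = 16
k=4,j=4: even sum, acc = 16+16 = 32

32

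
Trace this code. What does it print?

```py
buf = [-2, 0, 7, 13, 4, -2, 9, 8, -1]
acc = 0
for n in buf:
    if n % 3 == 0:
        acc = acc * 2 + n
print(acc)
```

9

n=-2: not %3==0
n=0: %3==0, acc = 0*2+0 = 0
n=7: not %3==0
n=13: not %3==0
n=4: not %3==0
n=-2: not %3==0
n=9: %3==0, acc = 0*2+9 = 9
n=8: not %3==0
n=-1: not %3==0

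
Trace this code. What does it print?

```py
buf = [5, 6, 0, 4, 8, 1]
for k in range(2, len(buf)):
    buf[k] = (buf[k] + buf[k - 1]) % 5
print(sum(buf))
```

19

k=2: buf[2] = (0+6)%5 = 1 → [5, 6, 1, 4, 8, 1]
k=3: buf[3] = (4+1)%5 = 0 → [5, 6, 1, 0, 8, 1]
k=4: buf[4] = (8+0)%5 = 3 → [5, 6, 1, 0, 3, 1]
k=5: buf[5] = (1+3)%5 = 4 → [5, 6, 1, 0, 3, 4]
sum = 19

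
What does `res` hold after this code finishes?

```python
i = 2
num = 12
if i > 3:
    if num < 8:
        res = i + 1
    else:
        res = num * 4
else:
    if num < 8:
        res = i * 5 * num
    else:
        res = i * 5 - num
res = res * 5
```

i=2, num=12
i > 3 is False; num < 8 is False
→ res = i * 5 - num = -2
res = (-2)*5 = -10

-10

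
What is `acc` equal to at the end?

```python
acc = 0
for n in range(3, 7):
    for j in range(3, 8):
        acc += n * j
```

450

n=3,j=3: acc = 0+9 = 9
n=3,j=4: acc = 9+12 = 21
n=3,j=5: acc = 21+15 = 36
n=3,j=6: acc = 36+18 = 54
n=3,j=7: acc = 54+21 = 75
n=4,j=3: acc = 75+12 = 87
n=4,j=4: acc = 87+16 = 103
n=4,j=5: acc = 103+20 = 123
n=4,j=6: acc = 123+24 = 147
n=4,j=7: acc = 147+28 = 175
n=5,j=3: acc = 175+15 = 190
n=5,j=4: acc = 190+20 = 210
n=5,j=5: acc = 210+25 = 235
n=5,j=6: acc = 235+30 = 265
n=5,j=7: acc = 265+35 = 300
n=6,j=3: acc = 300+18 = 318
n=6,j=4: acc = 318+24 = 342
n=6,j=5: acc = 342+30 = 372
n=6,j=6: acc = 372+36 = 408
n=6,j=7: acc = 408+42 = 450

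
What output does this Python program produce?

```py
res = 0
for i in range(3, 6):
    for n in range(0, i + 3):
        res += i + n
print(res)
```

150

i=3,n=0: res = 0+3 = 3
i=3,n=1: res = 3+4 = 7
i=3,n=2: res = 7+5 = 12
i=3,n=3: res = 12+6 = 18
i=3,n=4: res = 18+7 = 25
i=3,n=5: res = 25+8 = 33
i=4,n=0: res = 33+4 = 37
i=4,n=1: res = 37+5 = 42
i=4,n=2: res = 42+6 = 48
i=4,n=3: res = 48+7 = 55
i=4,n=4: res = 55+8 = 63
i=4,n=5: res = 63+9 = 72
i=4,n=6: res = 72+10 = 82
i=5,n=0: res = 82+5 = 87
i=5,n=1: res = 87+6 = 93
i=5,n=2: res = 93+7 = 100
i=5,n=3: res = 100+8 = 108
i=5,n=4: res = 108+9 = 117
i=5,n=5: res = 117+10 = 127
i=5,n=6: res = 127+11 = 138
i=5,n=7: res = 138+12 = 150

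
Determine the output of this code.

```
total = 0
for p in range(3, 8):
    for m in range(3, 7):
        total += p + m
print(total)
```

190

p=3,m=3: total = 0+6 = 6
p=3,m=4: total = 6+7 = 13
p=3,m=5: total = 13+8 = 21
p=3,m=6: total = 21+9 = 30
p=4,m=3: total = 30+7 = 37
p=4,m=4: total = 37+8 = 45
p=4,m=5: total = 45+9 = 54
p=4,m=6: total = 54+10 = 64
p=5,m=3: total = 64+8 = 72
p=5,m=4: total = 72+9 = 81
p=5,m=5: total = 81+10 = 91
p=5,m=6: total = 91+11 = 102
p=6,m=3: total = 102+9 = 111
p=6,m=4: total = 111+10 = 121
p=6,m=5: total = 121+11 = 132
p=6,m=6: total = 132+12 = 144
p=7,m=3: total = 144+10 = 154
p=7,m=4: total = 154+11 = 165
p=7,m=5: total = 165+12 = 177
p=7,m=6: total = 177+13 = 190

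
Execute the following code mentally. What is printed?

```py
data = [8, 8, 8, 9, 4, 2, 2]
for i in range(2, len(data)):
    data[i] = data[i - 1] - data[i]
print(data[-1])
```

i=2: data[2] = 8-8 = 0 → [8, 8, 0, 9, 4, 2, 2]
i=3: data[3] = 0-9 = -9 → [8, 8, 0, -9, 4, 2, 2]
i=4: data[4] = (-9)-4 = -13 → [8, 8, 0, -9, -13, 2, 2]
i=5: data[5] = (-13)-2 = -15 → [8, 8, 0, -9, -13, -15, 2]
i=6: data[6] = (-15)-2 = -17 → [8, 8, 0, -9, -13, -15, -17]

-17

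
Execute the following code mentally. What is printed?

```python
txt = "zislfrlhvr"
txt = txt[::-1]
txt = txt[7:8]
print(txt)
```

s

reverse → 'rvhlrflsiz'
slice [7:8] → 's'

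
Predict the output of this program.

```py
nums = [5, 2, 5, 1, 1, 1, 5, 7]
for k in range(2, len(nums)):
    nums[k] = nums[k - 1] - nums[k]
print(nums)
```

[5, 2, -3, -4, -5, -6, -11, -18]

k=2: nums[2] = 2-5 = -3 → [5, 2, -3, 1, 1, 1, 5, 7]
k=3: nums[3] = (-3)-1 = -4 → [5, 2, -3, -4, 1, 1, 5, 7]
k=4: nums[4] = (-4)-1 = -5 → [5, 2, -3, -4, -5, 1, 5, 7]
k=5: nums[5] = (-5)-1 = -6 → [5, 2, -3, -4, -5, -6, 5, 7]
k=6: nums[6] = (-6)-5 = -11 → [5, 2, -3, -4, -5, -6, -11, 7]
k=7: nums[7] = (-11)-7 = -18 → [5, 2, -3, -4, -5, -6, -11, -18]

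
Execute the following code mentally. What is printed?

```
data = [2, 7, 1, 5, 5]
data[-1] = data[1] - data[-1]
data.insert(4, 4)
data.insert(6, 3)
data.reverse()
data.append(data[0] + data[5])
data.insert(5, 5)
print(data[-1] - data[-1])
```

data[-1] = data[1]-data[-1] = 7-5 = 2 → [2, 7, 1, 5, 2]
insert 4 at 4 → [2, 7, 1, 5, 4, 2]
insert 3 at 6 → [2, 7, 1, 5, 4, 2, 3]
reverse → [3, 2, 4, 5, 1, 7, 2]
append data[0]+data[5] = 3+7 = 10 → [3, 2, 4, 5, 1, 7, 2, 10]
insert 5 at 5 → [3, 2, 4, 5, 1, 5, 7, 2, 10]
data[-1]-data[-1] = 10-10 = 0

0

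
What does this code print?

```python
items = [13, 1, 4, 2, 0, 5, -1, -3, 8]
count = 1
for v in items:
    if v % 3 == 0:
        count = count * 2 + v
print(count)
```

1

v=13: not %3==0
v=1: not %3==0
v=4: not %3==0
v=2: not %3==0
v=0: %3==0, count = 1*2+0 = 2
v=5: not %3==0
v=-1: not %3==0
v=-3: %3==0, count = 2*2+(-3) = 1
v=8: not %3==0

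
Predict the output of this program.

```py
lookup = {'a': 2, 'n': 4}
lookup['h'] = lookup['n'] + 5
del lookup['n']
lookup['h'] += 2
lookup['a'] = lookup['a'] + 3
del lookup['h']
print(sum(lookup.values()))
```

5

lookup['h'] = lookup['n']+5 = 9 → {'a': 2, 'n': 4, 'h': 9}
del 'n' → {'a': 2, 'h': 9}
lookup['h'] = 9+2 = 11 → {'a': 2, 'h': 11}
lookup['a'] = lookup['a']+3 = 5 → {'a': 5, 'h': 11}
del 'h' → {'a': 5}
sum of values = 5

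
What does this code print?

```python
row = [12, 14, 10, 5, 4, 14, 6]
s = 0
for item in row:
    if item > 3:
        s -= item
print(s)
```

-65

item=12: >3, s = 0-12 = -12
item=14: >3, s = (-12)-14 = -26
item=10: >3, s = (-26)-10 = -36
item=5: >3, s = (-36)-5 = -41
item=4: >3, s = (-41)-4 = -45
item=14: >3, s = (-45)-14 = -59
item=6: >3, s = (-59)-6 = -65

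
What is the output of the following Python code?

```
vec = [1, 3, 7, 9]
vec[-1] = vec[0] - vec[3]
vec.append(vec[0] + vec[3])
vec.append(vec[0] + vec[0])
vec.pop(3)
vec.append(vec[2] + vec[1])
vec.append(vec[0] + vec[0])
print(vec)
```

[1, 3, 7, -7, 2, 10, 2]

vec[-1] = vec[0]-vec[3] = 1-9 = -8 → [1, 3, 7, -8]
append vec[0]+vec[3] = 1+(-8) = -7 → [1, 3, 7, -8, -7]
append vec[0]+vec[0] = 1+1 = 2 → [1, 3, 7, -8, -7, 2]
pop(3) removes -8 → [1, 3, 7, -7, 2]
append vec[2]+vec[1] = 7+3 = 10 → [1, 3, 7, -7, 2, 10]
append vec[0]+vec[0] = 1+1 = 2 → [1, 3, 7, -7, 2, 10, 2]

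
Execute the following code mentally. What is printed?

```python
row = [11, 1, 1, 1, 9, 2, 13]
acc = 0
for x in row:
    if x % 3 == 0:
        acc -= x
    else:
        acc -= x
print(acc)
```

x=11: not %3==0, acc = 0-11 = -11
x=1: not %3==0, acc = (-11)-1 = -12
x=1: not %3==0, acc = (-12)-1 = -13
x=1: not %3==0, acc = (-13)-1 = -14
x=9: %3==0, acc = (-14)-9 = -23
x=2: not %3==0, acc = (-23)-2 = -25
x=13: not %3==0, acc = (-25)-13 = -38

-38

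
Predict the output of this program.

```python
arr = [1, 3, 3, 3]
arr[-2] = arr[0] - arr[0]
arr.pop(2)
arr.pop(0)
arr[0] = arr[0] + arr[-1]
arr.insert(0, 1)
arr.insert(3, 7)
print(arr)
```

arr[-2] = arr[0]-arr[0] = 1-1 = 0 → [1, 3, 0, 3]
pop(2) removes 0 → [1, 3, 3]
pop(0) removes 1 → [3, 3]
arr[0] = arr[0]+arr[-1] = 3+3 = 6 → [6, 3]
insert 1 at 0 → [1, 6, 3]
insert 7 at 3 → [1, 6, 3, 7]

[1, 6, 3, 7]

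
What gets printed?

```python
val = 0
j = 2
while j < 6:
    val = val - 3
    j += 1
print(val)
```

-12

j=2: val = 0-3 = -3
j=3: val = (-3)-3 = -6
j=4: val = (-6)-3 = -9
j=5: val = (-9)-3 = -12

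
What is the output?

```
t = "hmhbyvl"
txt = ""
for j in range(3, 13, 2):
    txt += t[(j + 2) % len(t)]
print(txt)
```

j=3: add t[5]='v' → 'v'
j=5: add t[0]='h' → 'vh'
j=7: add t[2]='h' → 'vhh'
j=9: add t[4]='y' → 'vhhy'
j=11: add t[6]='l' → 'vhhyl'

vhhyl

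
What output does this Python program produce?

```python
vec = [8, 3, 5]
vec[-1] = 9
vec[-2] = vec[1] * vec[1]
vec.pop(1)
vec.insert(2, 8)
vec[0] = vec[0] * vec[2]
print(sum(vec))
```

81

vec[-1] = 9 → [8, 3, 9]
vec[-2] = vec[1]*vec[1] = 3*3 = 9 → [8, 9, 9]
pop(1) removes 9 → [8, 9]
insert 8 at 2 → [8, 9, 8]
vec[0] = vec[0]*vec[2] = 8*8 = 64 → [64, 9, 8]
sum = 81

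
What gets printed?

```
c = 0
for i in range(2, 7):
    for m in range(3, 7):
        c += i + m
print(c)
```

170

i=2,m=3: c = 0+5 = 5
i=2,m=4: c = 5+6 = 11
i=2,m=5: c = 11+7 = 18
i=2,m=6: c = 18+8 = 26
i=3,m=3: c = 26+6 = 32
i=3,m=4: c = 32+7 = 39
i=3,m=5: c = 39+8 = 47
i=3,m=6: c = 47+9 = 56
i=4,m=3: c = 56+7 = 63
i=4,m=4: c = 63+8 = 71
i=4,m=5: c = 71+9 = 80
i=4,m=6: c = 80+10 = 90
i=5,m=3: c = 90+8 = 98
i=5,m=4: c = 98+9 = 107
i=5,m=5: c = 107+10 = 117
i=5,m=6: c = 117+11 = 128
i=6,m=3: c = 128+9 = 137
i=6,m=4: c = 137+10 = 147
i=6,m=5: c = 147+11 = 158
i=6,m=6: c = 158+12 = 170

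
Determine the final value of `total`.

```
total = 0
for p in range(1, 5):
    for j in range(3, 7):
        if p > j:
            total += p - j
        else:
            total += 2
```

31

p=1,j=3: not 1>3, total = 0+2 = 2
p=1,j=4: not 1>4, total = 2+2 = 4
p=1,j=5: not 1>5, total = 4+2 = 6
p=1,j=6: not 1>6, total = 6+2 = 8
p=2,j=3: not 2>3, total = 8+2 = 10
p=2,j=4: not 2>4, total = 10+2 = 12
p=2,j=5: not 2>5, total = 12+2 = 14
p=2,j=6: not 2>6, total = 14+2 = 16
p=3,j=3: not 3>3, total = 16+2 = 18
p=3,j=4: not 3>4, total = 18+2 = 20
p=3,j=5: not 3>5, total = 20+2 = 22
p=3,j=6: not 3>6, total = 22+2 = 24
p=4,j=3: 4>3, total = 24+1 = 25
p=4,j=4: not 4>4, total = 25+2 = 27
p=4,j=5: not 4>5, total = 27+2 = 29
p=4,j=6: not 4>6, total = 29+2 = 31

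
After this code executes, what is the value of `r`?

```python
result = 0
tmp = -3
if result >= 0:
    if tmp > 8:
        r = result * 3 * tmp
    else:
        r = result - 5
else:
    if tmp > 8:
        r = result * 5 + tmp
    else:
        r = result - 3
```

-5

result=0, tmp=-3
result >= 0 is True; tmp > 8 is False
→ r = result - 5 = -5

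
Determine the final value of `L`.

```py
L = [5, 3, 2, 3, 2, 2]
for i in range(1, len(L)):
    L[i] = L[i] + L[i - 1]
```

[5, 8, 10, 13, 15, 17]

i=1: L[1] = 3+5 = 8 → [5, 8, 2, 3, 2, 2]
i=2: L[2] = 2+8 = 10 → [5, 8, 10, 3, 2, 2]
i=3: L[3] = 3+10 = 13 → [5, 8, 10, 13, 2, 2]
i=4: L[4] = 2+13 = 15 → [5, 8, 10, 13, 15, 2]
i=5: L[5] = 2+15 = 17 → [5, 8, 10, 13, 15, 17]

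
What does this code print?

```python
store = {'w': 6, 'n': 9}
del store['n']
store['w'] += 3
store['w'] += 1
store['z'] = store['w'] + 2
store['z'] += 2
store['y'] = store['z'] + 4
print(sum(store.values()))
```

42

del 'n' → {'w': 6}
store['w'] = 6+3 = 9 → {'w': 9}
store['w'] = 9+1 = 10 → {'w': 10}
store['z'] = store['w']+2 = 12 → {'w': 10, 'z': 12}
store['z'] = 12+2 = 14 → {'w': 10, 'z': 14}
store['y'] = store['z']+4 = 18 → {'w': 10, 'z': 14, 'y': 18}
sum of values = 42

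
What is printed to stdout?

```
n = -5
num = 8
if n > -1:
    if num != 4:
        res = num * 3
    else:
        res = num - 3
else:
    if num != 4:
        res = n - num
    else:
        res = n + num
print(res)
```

n=-5, num=8
n > -1 is False; num != 4 is True
→ res = n - num = -13

-13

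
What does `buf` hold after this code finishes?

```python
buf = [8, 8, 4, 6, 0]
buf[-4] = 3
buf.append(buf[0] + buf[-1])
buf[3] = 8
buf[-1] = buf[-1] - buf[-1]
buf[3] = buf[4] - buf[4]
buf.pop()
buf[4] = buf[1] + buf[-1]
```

[8, 3, 4, 0, 3]

buf[-4] = 3 → [8, 3, 4, 6, 0]
append buf[0]+buf[-1] = 8+0 = 8 → [8, 3, 4, 6, 0, 8]
buf[3] = 8 → [8, 3, 4, 8, 0, 8]
buf[-1] = buf[-1]-buf[-1] = 8-8 = 0 → [8, 3, 4, 8, 0, 0]
buf[3] = buf[4]-buf[4] = 0-0 = 0 → [8, 3, 4, 0, 0, 0]
pop() removes 0 → [8, 3, 4, 0, 0]
buf[4] = buf[1]+buf[-1] = 3+0 = 3 → [8, 3, 4, 0, 3]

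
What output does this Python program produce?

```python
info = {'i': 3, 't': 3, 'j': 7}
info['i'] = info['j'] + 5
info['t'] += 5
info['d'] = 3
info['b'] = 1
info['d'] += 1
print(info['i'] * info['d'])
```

48

info['i'] = info['j']+5 = 12 → {'i': 12, 't': 3, 'j': 7}
info['t'] = 3+5 = 8 → {'i': 12, 't': 8, 'j': 7}
info['d'] = 3 → {'i': 12, 't': 8, 'j': 7, 'd': 3}
info['b'] = 1 → {'i': 12, 't': 8, 'j': 7, 'd': 3, 'b': 1}
info['d'] = 3+1 = 4 → {'i': 12, 't': 8, 'j': 7, 'd': 4, 'b': 1}
info['i']*info['d'] = 12*4 = 48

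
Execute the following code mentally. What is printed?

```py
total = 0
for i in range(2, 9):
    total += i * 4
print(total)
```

i=2: total = 0+2*4 = 8
i=3: total = 8+3*4 = 20
i=4: total = 20+4*4 = 36
i=5: total = 36+5*4 = 56
i=6: total = 56+6*4 = 80
i=7: total = 80+7*4 = 108
i=8: total = 108+8*4 = 140

140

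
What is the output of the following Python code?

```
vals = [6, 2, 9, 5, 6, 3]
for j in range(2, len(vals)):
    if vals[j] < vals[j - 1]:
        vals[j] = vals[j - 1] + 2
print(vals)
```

[6, 2, 9, 11, 13, 15]

j=2: 9>=2, unchanged → [6, 2, 9, 5, 6, 3]
j=3: 5<9, vals[3] = 9+2 = 11 → [6, 2, 9, 11, 6, 3]
j=4: 6<11, vals[4] = 11+2 = 13 → [6, 2, 9, 11, 13, 3]
j=5: 3<13, vals[5] = 13+2 = 15 → [6, 2, 9, 11, 13, 15]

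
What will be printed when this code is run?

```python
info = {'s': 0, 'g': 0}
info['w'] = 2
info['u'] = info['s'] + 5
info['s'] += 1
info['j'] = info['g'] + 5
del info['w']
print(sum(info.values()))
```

info['w'] = 2 → {'s': 0, 'g': 0, 'w': 2}
info['u'] = info['s']+5 = 5 → {'s': 0, 'g': 0, 'w': 2, 'u': 5}
info['s'] = 0+1 = 1 → {'s': 1, 'g': 0, 'w': 2, 'u': 5}
info['j'] = info['g']+5 = 5 → {'s': 1, 'g': 0, 'w': 2, 'u': 5, 'j': 5}
del 'w' → {'s': 1, 'g': 0, 'u': 5, 'j': 5}
sum of values = 11

11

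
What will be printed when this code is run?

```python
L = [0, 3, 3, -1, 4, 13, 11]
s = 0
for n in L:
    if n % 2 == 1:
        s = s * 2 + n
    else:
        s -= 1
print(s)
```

69

n=0: not odd, s = 0-1 = -1
n=3: odd, s = (-1)*2+3 = 1
n=3: odd, s = 1*2+3 = 5
n=-1: odd, s = 5*2+(-1) = 9
n=4: not odd, s = 9-1 = 8
n=13: odd, s = 8*2+13 = 29
n=11: odd, s = 29*2+11 = 69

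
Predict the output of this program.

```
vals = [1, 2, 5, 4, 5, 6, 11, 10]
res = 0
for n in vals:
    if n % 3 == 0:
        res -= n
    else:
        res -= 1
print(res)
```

n=1: not %3==0, res = 0-1 = -1
n=2: not %3==0, res = (-1)-1 = -2
n=5: not %3==0, res = (-2)-1 = -3
n=4: not %3==0, res = (-3)-1 = -4
n=5: not %3==0, res = (-4)-1 = -5
n=6: %3==0, res = (-5)-6 = -11
n=11: not %3==0, res = (-11)-1 = -12
n=10: not %3==0, res = (-12)-1 = -13

-13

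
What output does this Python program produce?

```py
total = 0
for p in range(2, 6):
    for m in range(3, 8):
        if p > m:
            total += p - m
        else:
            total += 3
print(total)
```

55

p=2,m=3: not 2>3, total = 0+3 = 3
p=2,m=4: not 2>4, total = 3+3 = 6
p=2,m=5: not 2>5, total = 6+3 = 9
p=2,m=6: not 2>6, total = 9+3 = 12
p=2,m=7: not 2>7, total = 12+3 = 15
p=3,m=3: not 3>3, total = 15+3 = 18
p=3,m=4: not 3>4, total = 18+3 = 21
p=3,m=5: not 3>5, total = 21+3 = 24
p=3,m=6: not 3>6, total = 24+3 = 27
p=3,m=7: not 3>7, total = 27+3 = 30
p=4,m=3: 4>3, total = 30+1 = 31
p=4,m=4: not 4>4, total = 31+3 = 34
p=4,m=5: not 4>5, total = 34+3 = 37
p=4,m=6: not 4>6, total = 37+3 = 40
p=4,m=7: not 4>7, total = 40+3 = 43
p=5,m=3: 5>3, total = 43+2 = 45
p=5,m=4: 5>4, total = 45+1 = 46
p=5,m=5: not 5>5, total = 46+3 = 49
p=5,m=6: not 5>6, total = 49+3 = 52
p=5,m=7: not 5>7, total = 52+3 = 55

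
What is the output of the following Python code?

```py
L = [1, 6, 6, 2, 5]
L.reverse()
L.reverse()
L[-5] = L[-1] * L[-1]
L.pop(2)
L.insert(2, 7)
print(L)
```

[25, 6, 7, 2, 5]

reverse → [5, 2, 6, 6, 1]
reverse → [1, 6, 6, 2, 5]
L[-5] = L[-1]*L[-1] = 5*5 = 25 → [25, 6, 6, 2, 5]
pop(2) removes 6 → [25, 6, 2, 5]
insert 7 at 2 → [25, 6, 7, 2, 5]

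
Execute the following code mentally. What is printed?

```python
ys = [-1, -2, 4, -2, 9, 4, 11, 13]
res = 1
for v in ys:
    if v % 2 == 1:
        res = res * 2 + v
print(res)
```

v=-1: odd, res = 1*2+(-1) = 1
v=-2: not odd
v=4: not odd
v=-2: not odd
v=9: odd, res = 1*2+9 = 11
v=4: not odd
v=11: odd, res = 11*2+11 = 33
v=13: odd, res = 33*2+13 = 79

79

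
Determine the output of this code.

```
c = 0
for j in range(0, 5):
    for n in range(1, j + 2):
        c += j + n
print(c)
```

75

j=0,n=1: c = 0+1 = 1
j=1,n=1: c = 1+2 = 3
j=1,n=2: c = 3+3 = 6
j=2,n=1: c = 6+3 = 9
j=2,n=2: c = 9+4 = 13
j=2,n=3: c = 13+5 = 18
j=3,n=1: c = 18+4 = 22
j=3,n=2: c = 22+5 = 27
j=3,n=3: c = 27+6 = 33
j=3,n=4: c = 33+7 = 40
j=4,n=1: c = 40+5 = 45
j=4,n=2: c = 45+6 = 51
j=4,n=3: c = 51+7 = 58
j=4,n=4: c = 58+8 = 66
j=4,n=5: c = 66+9 = 75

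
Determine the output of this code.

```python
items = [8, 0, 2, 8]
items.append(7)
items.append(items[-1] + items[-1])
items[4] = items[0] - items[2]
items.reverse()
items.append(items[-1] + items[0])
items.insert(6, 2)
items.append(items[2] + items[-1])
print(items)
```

append 7 → [8, 0, 2, 8, 7]
append items[-1]+items[-1] = 7+7 = 14 → [8, 0, 2, 8, 7, 14]
items[4] = items[0]-items[2] = 8-2 = 6 → [8, 0, 2, 8, 6, 14]
reverse → [14, 6, 8, 2, 0, 8]
append items[-1]+items[0] = 8+14 = 22 → [14, 6, 8, 2, 0, 8, 22]
insert 2 at 6 → [14, 6, 8, 2, 0, 8, 2, 22]
append items[2]+items[-1] = 8+22 = 30 → [14, 6, 8, 2, 0, 8, 2, 22, 30]

[14, 6, 8, 2, 0, 8, 2, 22, 30]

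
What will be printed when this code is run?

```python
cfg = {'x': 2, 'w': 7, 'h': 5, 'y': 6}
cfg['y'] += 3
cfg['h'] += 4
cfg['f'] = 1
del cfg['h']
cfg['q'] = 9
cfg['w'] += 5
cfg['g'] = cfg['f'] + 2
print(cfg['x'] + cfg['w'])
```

cfg['y'] = 6+3 = 9 → {'x': 2, 'w': 7, 'h': 5, 'y': 9}
cfg['h'] = 5+4 = 9 → {'x': 2, 'w': 7, 'h': 9, 'y': 9}
cfg['f'] = 1 → {'x': 2, 'w': 7, 'h': 9, 'y': 9, 'f': 1}
del 'h' → {'x': 2, 'w': 7, 'y': 9, 'f': 1}
cfg['q'] = 9 → {'x': 2, 'w': 7, 'y': 9, 'f': 1, 'q': 9}
cfg['w'] = 7+5 = 12 → {'x': 2, 'w': 12, 'y': 9, 'f': 1, 'q': 9}
cfg['g'] = cfg['f']+2 = 3 → {'x': 2, 'w': 12, 'y': 9, 'f': 1, 'q': 9, 'g': 3}
cfg['x']+cfg['w'] = 2+12 = 14

14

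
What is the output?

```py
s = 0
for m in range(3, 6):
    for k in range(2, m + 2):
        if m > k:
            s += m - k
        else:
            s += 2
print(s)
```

m=3,k=2: 3>2, s = 0+1 = 1
m=3,k=3: not 3>3, s = 1+2 = 3
m=3,k=4: not 3>4, s = 3+2 = 5
m=4,k=2: 4>2, s = 5+2 = 7
m=4,k=3: 4>3, s = 7+1 = 8
m=4,k=4: not 4>4, s = 8+2 = 10
m=4,k=5: not 4>5, s = 10+2 = 12
m=5,k=2: 5>2, s = 12+3 = 15
m=5,k=3: 5>3, s = 15+2 = 17
m=5,k=4: 5>4, s = 17+1 = 18
m=5,k=5: not 5>5, s = 18+2 = 20
m=5,k=6: not 5>6, s = 20+2 = 22

22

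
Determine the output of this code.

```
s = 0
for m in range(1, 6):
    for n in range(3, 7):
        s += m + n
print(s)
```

150

m=1,n=3: s = 0+4 = 4
m=1,n=4: s = 4+5 = 9
m=1,n=5: s = 9+6 = 15
m=1,n=6: s = 15+7 = 22
m=2,n=3: s = 22+5 = 27
m=2,n=4: s = 27+6 = 33
m=2,n=5: s = 33+7 = 40
m=2,n=6: s = 40+8 = 48
m=3,n=3: s = 48+6 = 54
m=3,n=4: s = 54+7 = 61
m=3,n=5: s = 61+8 = 69
m=3,n=6: s = 69+9 = 78
m=4,n=3: s = 78+7 = 85
m=4,n=4: s = 85+8 = 93
m=4,n=5: s = 93+9 = 102
m=4,n=6: s = 102+10 = 112
m=5,n=3: s = 112+8 = 120
m=5,n=4: s = 120+9 = 129
m=5,n=5: s = 129+10 = 139
m=5,n=6: s = 139+11 = 150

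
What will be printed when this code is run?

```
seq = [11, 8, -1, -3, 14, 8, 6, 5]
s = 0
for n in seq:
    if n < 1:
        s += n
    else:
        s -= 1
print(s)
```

-10

n=11: not <1, s = 0-1 = -1
n=8: not <1, s = (-1)-1 = -2
n=-1: <1, s = (-2)+(-1) = -3
n=-3: <1, s = (-3)+(-3) = -6
n=14: not <1, s = (-6)-1 = -7
n=8: not <1, s = (-7)-1 = -8
n=6: not <1, s = (-8)-1 = -9
n=5: not <1, s = (-9)-1 = -10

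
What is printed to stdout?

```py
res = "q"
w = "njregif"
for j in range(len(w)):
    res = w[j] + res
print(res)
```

j=0: prepend 'n' → 'nq'
j=1: prepend 'j' → 'jnq'
j=2: prepend 'r' → 'rjnq'
j=3: prepend 'e' → 'erjnq'
j=4: prepend 'g' → 'gerjnq'
j=5: prepend 'i' → 'igerjnq'
j=6: prepend 'f' → 'figerjnq'

figerjnq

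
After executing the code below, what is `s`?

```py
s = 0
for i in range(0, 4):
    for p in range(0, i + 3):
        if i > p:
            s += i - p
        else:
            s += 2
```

34

i=0,p=0: not 0>0, s = 0+2 = 2
i=0,p=1: not 0>1, s = 2+2 = 4
i=0,p=2: not 0>2, s = 4+2 = 6
i=1,p=0: 1>0, s = 6+1 = 7
i=1,p=1: not 1>1, s = 7+2 = 9
i=1,p=2: not 1>2, s = 9+2 = 11
i=1,p=3: not 1>3, s = 11+2 = 13
i=2,p=0: 2>0, s = 13+2 = 15
i=2,p=1: 2>1, s = 15+1 = 16
i=2,p=2: not 2>2, s = 16+2 = 18
i=2,p=3: not 2>3, s = 18+2 = 20
i=2,p=4: not 2>4, s = 20+2 = 22
i=3,p=0: 3>0, s = 22+3 = 25
i=3,p=1: 3>1, s = 25+2 = 27
i=3,p=2: 3>2, s = 27+1 = 28
i=3,p=3: not 3>3, s = 28+2 = 30
i=3,p=4: not 3>4, s = 30+2 = 32
i=3,p=5: not 3>5, s = 32+2 = 34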